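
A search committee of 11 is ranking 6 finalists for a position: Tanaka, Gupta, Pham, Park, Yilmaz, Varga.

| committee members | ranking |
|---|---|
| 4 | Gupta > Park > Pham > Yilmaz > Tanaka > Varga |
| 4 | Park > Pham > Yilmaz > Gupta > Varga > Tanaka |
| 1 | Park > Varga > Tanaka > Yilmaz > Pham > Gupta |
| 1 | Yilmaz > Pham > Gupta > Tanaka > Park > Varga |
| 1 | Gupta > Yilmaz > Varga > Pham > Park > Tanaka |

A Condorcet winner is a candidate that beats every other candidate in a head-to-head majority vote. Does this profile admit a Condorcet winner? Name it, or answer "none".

none

Pairwise majorities:
Tanaka vs Gupta: 1 for Tanaka, 10 for Gupta — Gupta by 10–1.
Tanaka vs Pham: 1 for Tanaka, 10 for Pham — Pham by 10–1.
Tanaka vs Park: Tanaka is ranked higher on 1 ballot, Park on 10. Park wins 10–1.
Tanaka vs Yilmaz: Tanaka is ranked higher on 1 ballot, Yilmaz on 10. Yilmaz wins 10–1.
Tanaka vs Varga: Tanaka is ranked higher on 4+1 = 5 ballots, Varga on 6. Varga wins 6–5.
Gupta vs Pham: Gupta preferred on 4+1 = 5 ballots; Pham wins 6–5.
Gupta vs Park: 6 to 5, Gupta.
Gupta vs Yilmaz: 5 to 6, Yilmaz.
Gupta vs Varga: Gupta is ranked higher on 4+4+1+1 = 10 ballots, Varga on 1. Gupta wins 10–1.
Pham vs Park: 2 to 9, Park.
Pham vs Yilmaz: 8 to 3, Pham.
Pham vs Varga: 4+4+1 = 9 for Pham, 2 for Varga — Pham by 9–2.
Park vs Yilmaz: 4+4+1 = 9 for Park, 2 for Yilmaz — Park by 9–2.
Park vs Varga: 10 to 1, Park.
Yilmaz vs Varga: 10 to 1, Yilmaz.
No candidate is unbeaten: Tanaka loses to Gupta; Gupta loses to Pham; Pham loses to Park; Park loses to Gupta; Yilmaz loses to Pham; Varga loses to Gupta. In particular Gupta beats Park beats Pham beats Gupta is a majority cycle — no Condorcet winner exists.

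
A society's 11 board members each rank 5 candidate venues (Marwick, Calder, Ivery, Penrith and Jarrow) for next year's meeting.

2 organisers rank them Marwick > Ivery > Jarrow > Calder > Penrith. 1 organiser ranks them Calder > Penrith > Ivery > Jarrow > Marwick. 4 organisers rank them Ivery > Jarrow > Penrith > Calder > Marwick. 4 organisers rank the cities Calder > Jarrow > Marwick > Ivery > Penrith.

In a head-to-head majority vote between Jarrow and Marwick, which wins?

Jarrow

Ballots ranking Jarrow above Marwick: 1 + 4 + 4 = 9.
Ballots ranking Marwick above Jarrow: 11 − 9 = 2.
Jarrow wins the head-to-head 9–2.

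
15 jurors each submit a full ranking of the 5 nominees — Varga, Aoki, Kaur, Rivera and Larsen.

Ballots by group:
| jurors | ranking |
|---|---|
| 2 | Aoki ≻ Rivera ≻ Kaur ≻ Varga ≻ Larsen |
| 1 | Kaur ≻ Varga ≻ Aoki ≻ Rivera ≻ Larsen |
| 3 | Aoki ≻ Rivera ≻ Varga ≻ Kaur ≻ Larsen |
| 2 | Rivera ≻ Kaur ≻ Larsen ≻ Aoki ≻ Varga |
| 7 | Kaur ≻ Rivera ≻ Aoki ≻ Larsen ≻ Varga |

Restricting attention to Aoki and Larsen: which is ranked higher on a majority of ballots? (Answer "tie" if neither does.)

Aoki

Ballots ranking Aoki above Larsen: 2 + 1 + 3 + 7 = 13.
Ballots ranking Larsen above Aoki: 15 − 13 = 2.
Aoki wins the head-to-head 13–2.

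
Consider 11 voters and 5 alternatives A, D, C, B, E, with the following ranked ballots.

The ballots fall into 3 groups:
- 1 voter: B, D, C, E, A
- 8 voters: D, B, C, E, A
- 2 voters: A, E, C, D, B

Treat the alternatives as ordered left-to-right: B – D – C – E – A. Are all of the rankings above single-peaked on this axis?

yes

Axis positions: B=1, D=2, C=3, E=4, A=5.
Group 1 (peak B at position 1): ranking walks positions 1-2-3-4-5, expanding outward from the peak — single-peaked.
Group 2 (peak D at position 2): ranking walks positions 2-1-3-4-5, expanding outward from the peak — single-peaked.
Group 3 (peak A at position 5): ranking walks positions 5-4-3-2-1, expanding outward from the peak — single-peaked.
Every ranking is single-peaked on this axis.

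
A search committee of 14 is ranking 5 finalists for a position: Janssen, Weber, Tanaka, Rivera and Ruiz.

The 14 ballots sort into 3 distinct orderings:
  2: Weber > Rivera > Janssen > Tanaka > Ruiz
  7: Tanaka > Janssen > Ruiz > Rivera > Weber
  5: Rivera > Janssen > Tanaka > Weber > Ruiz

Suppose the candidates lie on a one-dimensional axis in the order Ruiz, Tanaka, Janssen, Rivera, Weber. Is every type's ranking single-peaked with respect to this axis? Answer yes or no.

Axis positions: Ruiz=1, Tanaka=2, Janssen=3, Rivera=4, Weber=5.
Type 1 (peak Weber at position 5): ranking walks positions 5-4-3-2-1, expanding outward from the peak — single-peaked.
Type 2 (peak Tanaka at position 2): ranking walks positions 2-3-1-4-5, expanding outward from the peak — single-peaked.
Type 3 (peak Rivera at position 4): ranking walks positions 4-3-2-5-1, expanding outward from the peak — single-peaked.
Every ranking is single-peaked on this axis.

yes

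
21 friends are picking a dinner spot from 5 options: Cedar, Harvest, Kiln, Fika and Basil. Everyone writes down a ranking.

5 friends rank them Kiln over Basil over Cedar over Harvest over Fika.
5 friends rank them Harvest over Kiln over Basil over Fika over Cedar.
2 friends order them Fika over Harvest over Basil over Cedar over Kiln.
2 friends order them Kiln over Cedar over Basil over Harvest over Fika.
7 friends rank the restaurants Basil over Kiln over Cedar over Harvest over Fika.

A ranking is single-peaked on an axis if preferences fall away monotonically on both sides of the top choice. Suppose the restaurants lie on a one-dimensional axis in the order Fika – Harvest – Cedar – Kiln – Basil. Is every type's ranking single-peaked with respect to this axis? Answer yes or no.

Axis positions: Fika=1, Harvest=2, Cedar=3, Kiln=4, Basil=5.
Type 1 (peak Kiln at position 4): ranking walks positions 4-5-3-2-1, expanding outward from the peak — single-peaked.
Type 2: ranking walks positions 2-4-5-1-3; Kiln is ranked above Cedar even though Cedar lies between Kiln and the peak Harvest on the axis — preferences dip and rise again. Not single-peaked.
Type 3: ranking walks positions 1-2-5-3-4; Basil is ranked above Cedar even though Cedar lies between Basil and the peak Fika on the axis — preferences dip and rise again. Not single-peaked.
Type 4 (peak Kiln at position 4): ranking walks positions 4-3-5-2-1, expanding outward from the peak — single-peaked.
Type 5 (peak Basil at position 5): ranking walks positions 5-4-3-2-1, expanding outward from the peak — single-peaked.
Type 2 violates single-peakedness, so the profile is not single-peaked on this axis.

no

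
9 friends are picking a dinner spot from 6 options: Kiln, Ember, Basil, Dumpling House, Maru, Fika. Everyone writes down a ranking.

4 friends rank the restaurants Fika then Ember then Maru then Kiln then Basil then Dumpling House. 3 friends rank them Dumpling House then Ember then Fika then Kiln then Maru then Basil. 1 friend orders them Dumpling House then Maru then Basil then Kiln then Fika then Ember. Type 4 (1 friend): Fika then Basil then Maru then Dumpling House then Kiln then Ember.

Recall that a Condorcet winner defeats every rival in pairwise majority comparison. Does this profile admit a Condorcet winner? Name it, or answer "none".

Fika

Pairwise majorities:
Kiln–Ember: Ember 7–2.
Kiln vs Basil: Kiln, 7–2.
Kiln–Dumpling House: Dumpling House 5–4.
Kiln–Maru: Maru 6–3.
Kiln vs Fika: Kiln preferred on 1 ballot; Fika wins 8–1.
Ember vs Basil: Ember wins 7–2.
Ember vs Dumpling House: Dumpling House wins 5–4.
Ember vs Maru: Ember is ranked higher on 4+3 = 7 ballots, Maru on 2. Ember wins 7–2.
Ember vs Fika: Ember preferred on 3 ballots; Fika wins 6–3.
Basil vs Dumpling House: 4+1 = 5 for Basil, 4 for Dumpling House — Basil by 5–4.
Basil vs Maru: Basil is ranked higher on 1 ballot, Maru on 8. Maru wins 8–1.
Basil vs Fika: Fika, 8–1.
Dumpling House–Maru: Maru 5–4.
Dumpling House vs Fika: Fika, 5–4.
Maru vs Fika: Fika wins 8–1.
Fika defeats every rival head-to-head and is the Condorcet winner.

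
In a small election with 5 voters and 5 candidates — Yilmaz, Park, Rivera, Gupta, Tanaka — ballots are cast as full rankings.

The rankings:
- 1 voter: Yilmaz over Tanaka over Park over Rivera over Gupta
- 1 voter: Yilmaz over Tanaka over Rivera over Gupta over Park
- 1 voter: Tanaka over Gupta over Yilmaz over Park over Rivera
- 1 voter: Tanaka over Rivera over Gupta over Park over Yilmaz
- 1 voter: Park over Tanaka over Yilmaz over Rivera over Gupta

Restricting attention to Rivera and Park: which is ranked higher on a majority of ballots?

Park

Ballots ranking Rivera above Park: 1 + 1 = 2.
Ballots ranking Park above Rivera: 5 − 2 = 3.
Park wins the head-to-head 3–2.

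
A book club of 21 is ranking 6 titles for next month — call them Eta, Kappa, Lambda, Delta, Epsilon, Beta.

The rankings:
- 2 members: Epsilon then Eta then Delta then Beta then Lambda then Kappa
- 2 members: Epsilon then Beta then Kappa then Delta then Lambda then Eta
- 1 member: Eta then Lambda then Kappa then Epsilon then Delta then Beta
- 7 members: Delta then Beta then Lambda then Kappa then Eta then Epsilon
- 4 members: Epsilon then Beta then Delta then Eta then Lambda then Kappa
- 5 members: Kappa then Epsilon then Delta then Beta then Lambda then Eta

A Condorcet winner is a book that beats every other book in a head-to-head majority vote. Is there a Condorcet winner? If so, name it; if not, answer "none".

none

Pairwise majorities:
Eta–Kappa: Kappa 14–7.
Eta vs Lambda: Lambda, 14–7.
Eta–Delta: Delta 18–3.
Eta vs Epsilon: Epsilon wins 13–8.
Eta–Beta: Beta 18–3.
Kappa–Lambda: Lambda 14–7.
Kappa–Delta: Delta 13–8.
Kappa vs Epsilon: Kappa, 13–8.
Kappa vs Beta: Beta wins 15–6.
Lambda vs Delta: Delta, 20–1.
Lambda vs Epsilon: Epsilon, 13–8.
Lambda vs Beta: Beta wins 20–1.
Delta vs Epsilon: Epsilon, 14–7.
Delta vs Beta: Delta, 15–6.
Epsilon vs Beta: Epsilon, 14–7.
Each book drops at least one matchup (Eta loses to Kappa; Kappa loses to Lambda; Lambda loses to Delta; Delta loses to Epsilon; Epsilon loses to Kappa; Beta loses to Delta); the cycle Kappa → Epsilon → Lambda → Kappa rules out a Condorcet winner.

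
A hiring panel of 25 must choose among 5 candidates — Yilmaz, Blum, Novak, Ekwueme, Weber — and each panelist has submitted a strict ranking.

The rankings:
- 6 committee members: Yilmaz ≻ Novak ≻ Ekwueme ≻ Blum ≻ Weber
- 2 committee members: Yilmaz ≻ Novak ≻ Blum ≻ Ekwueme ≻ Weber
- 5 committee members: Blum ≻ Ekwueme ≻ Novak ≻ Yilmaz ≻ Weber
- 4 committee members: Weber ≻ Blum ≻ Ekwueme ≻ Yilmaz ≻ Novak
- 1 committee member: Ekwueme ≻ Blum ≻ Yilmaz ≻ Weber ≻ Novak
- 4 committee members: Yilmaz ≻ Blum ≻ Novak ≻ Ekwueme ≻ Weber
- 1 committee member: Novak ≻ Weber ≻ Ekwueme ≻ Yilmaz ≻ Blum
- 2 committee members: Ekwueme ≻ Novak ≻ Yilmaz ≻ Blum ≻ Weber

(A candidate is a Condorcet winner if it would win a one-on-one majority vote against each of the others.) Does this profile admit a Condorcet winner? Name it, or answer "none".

Pairwise majorities:
Yilmaz vs Blum: 6+2+4+1+2 = 15 for Yilmaz, 10 for Blum — Yilmaz by 15–10.
Yilmaz vs Novak: 17 to 8, Yilmaz.
Yilmaz vs Ekwueme: 6+2+4 = 12 for Yilmaz, 13 for Ekwueme — Ekwueme by 13–12.
Yilmaz vs Weber: 20 to 5, Yilmaz.
Blum vs Novak: 5+4+1+4 = 14 for Blum, 11 for Novak — Blum by 14–11.
Blum vs Ekwueme: Blum preferred on 2+5+4+4 = 15 ballots; Blum wins 15–10.
Blum vs Weber: 6+2+5+1+4+2 = 20 for Blum, 5 for Weber — Blum by 20–5.
Novak vs Ekwueme: 6+2+4+1 = 13 for Novak, 12 for Ekwueme — Novak by 13–12.
Novak vs Weber: 20 to 5, Novak.
Ekwueme vs Weber: 6+2+5+1+4+2 = 20 for Ekwueme, 5 for Weber — Ekwueme by 20–5.
Every candidate loses at least once (Yilmaz loses to Ekwueme; Blum loses to Yilmaz; Novak loses to Yilmaz; Ekwueme loses to Blum; Weber loses to Yilmaz). The majority relation contains the cycle Yilmaz → Blum → Ekwueme → Yilmaz, so there is no Condorcet winner.

none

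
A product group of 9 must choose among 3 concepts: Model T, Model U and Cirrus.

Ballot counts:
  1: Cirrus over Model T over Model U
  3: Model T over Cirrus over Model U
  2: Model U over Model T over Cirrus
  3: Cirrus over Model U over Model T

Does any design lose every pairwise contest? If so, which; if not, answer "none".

none

Pairwise majorities:
Model T vs Model U: Model T preferred on 1+3 = 4 ballots; Model U wins 5–4.
Model T vs Cirrus: Model T is ranked higher on 3+2 = 5 ballots, Cirrus on 4. Model T wins 5–4.
Model U vs Cirrus: Cirrus wins 7–2.
No design is winless: Model T beats Cirrus; Model U beats Model T; Cirrus beats Model U. There is no Condorcet loser.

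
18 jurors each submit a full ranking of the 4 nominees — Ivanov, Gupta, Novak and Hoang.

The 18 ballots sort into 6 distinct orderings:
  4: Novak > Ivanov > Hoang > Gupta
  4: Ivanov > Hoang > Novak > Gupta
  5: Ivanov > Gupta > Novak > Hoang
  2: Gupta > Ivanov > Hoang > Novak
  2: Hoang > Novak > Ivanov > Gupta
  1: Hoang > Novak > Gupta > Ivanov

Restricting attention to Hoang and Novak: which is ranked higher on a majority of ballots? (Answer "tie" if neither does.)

Ballots ranking Hoang above Novak: 4 + 2 + 2 + 1 = 9.
Ballots ranking Novak above Hoang: 18 − 9 = 9.
9–9: the pair ties.

tie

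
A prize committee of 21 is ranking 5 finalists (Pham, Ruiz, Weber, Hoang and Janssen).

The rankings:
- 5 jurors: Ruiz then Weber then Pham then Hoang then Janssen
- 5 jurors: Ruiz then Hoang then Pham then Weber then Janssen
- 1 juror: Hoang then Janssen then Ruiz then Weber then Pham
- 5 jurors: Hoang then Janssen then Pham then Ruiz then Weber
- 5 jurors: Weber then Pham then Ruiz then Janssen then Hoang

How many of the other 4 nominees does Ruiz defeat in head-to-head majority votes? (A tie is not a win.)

Ruiz against each rival (21 jurors):
Ruiz vs Pham: Ruiz preferred on 5+5+1 = 11 ballots; Ruiz wins 11–10.
Ruiz vs Weber: Ruiz, 16–5.
Ruiz vs Hoang: Ruiz is ranked higher on 5+5+5 = 15 ballots, Hoang on 6. Ruiz wins 15–6.
Ruiz vs Janssen: 15 to 6, Ruiz.
Ruiz beats Pham, Weber, Hoang, Janssen — 4 pairwise wins.

4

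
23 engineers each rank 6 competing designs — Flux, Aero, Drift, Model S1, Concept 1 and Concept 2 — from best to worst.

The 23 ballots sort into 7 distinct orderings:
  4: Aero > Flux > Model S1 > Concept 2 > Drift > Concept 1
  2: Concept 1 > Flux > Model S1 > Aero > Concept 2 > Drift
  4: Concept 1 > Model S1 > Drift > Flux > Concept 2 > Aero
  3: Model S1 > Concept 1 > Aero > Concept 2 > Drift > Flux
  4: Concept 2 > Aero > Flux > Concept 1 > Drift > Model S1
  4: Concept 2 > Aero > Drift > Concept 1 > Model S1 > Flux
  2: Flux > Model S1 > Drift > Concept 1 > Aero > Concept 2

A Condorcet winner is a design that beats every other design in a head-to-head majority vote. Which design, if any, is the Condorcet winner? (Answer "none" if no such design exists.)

Pairwise majorities:
Flux–Aero: Aero 15–8.
Flux–Drift: Flux 12–11.
Flux vs Model S1: Flux, 12–11.
Flux vs Concept 1: Concept 1, 13–10.
Flux vs Concept 2: Flux, 12–11.
Aero–Drift: Aero 17–6.
Aero vs Model S1: Aero wins 12–11.
Aero vs Concept 1: Aero wins 12–11.
Aero–Concept 2: Concept 2 12–11.
Drift vs Model S1: Model S1, 15–8.
Drift vs Concept 1: Concept 1, 13–10.
Drift vs Concept 2: Concept 2, 17–6.
Model S1 vs Concept 1: Concept 1, 14–9.
Model S1 vs Concept 2: Model S1 wins 15–8.
Concept 1–Concept 2: Concept 2 12–11.
Each design drops at least one matchup (Flux loses to Aero; Aero loses to Concept 2; Drift loses to Flux; Model S1 loses to Flux; Concept 1 loses to Aero; Concept 2 loses to Flux); the cycle Flux beats Concept 2 beats Aero beats Flux rules out a Condorcet winner.

none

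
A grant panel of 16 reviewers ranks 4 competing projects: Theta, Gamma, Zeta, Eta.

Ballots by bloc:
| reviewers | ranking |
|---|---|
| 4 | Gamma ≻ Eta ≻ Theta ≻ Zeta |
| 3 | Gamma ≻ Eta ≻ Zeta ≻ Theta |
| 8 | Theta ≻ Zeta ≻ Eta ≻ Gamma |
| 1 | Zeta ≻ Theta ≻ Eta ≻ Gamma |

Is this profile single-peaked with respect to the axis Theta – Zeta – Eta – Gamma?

Axis positions: Theta=1, Zeta=2, Eta=3, Gamma=4.
Bloc 1: ranking walks positions 4-3-1-2; Theta is ranked above Zeta even though Zeta lies between Theta and the peak Gamma on the axis — preferences dip and rise again. Not single-peaked.
Bloc 2 (peak Gamma at position 4): ranking walks positions 4-3-2-1, expanding outward from the peak — single-peaked.
Bloc 3 (peak Theta at position 1): ranking walks positions 1-2-3-4, expanding outward from the peak — single-peaked.
Bloc 4 (peak Zeta at position 2): ranking walks positions 2-1-3-4, expanding outward from the peak — single-peaked.
Bloc 1 violates single-peakedness, so the profile is not single-peaked on this axis.

no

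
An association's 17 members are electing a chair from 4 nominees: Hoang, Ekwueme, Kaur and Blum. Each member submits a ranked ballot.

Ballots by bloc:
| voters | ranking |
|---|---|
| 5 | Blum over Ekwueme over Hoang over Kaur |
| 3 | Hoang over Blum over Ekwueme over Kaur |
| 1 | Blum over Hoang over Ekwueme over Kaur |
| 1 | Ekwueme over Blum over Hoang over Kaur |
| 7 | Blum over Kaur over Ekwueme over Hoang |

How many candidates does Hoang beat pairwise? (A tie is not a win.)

1

Hoang against each rival (17 voters):
Hoang–Ekwueme: Ekwueme 13–4.
Hoang vs Kaur: Hoang wins 10–7.
Hoang vs Blum: 3 for Hoang, 14 for Blum — Blum by 14–3.
Hoang beats Kaur; loses to Ekwueme, Blum — 1 pairwise win.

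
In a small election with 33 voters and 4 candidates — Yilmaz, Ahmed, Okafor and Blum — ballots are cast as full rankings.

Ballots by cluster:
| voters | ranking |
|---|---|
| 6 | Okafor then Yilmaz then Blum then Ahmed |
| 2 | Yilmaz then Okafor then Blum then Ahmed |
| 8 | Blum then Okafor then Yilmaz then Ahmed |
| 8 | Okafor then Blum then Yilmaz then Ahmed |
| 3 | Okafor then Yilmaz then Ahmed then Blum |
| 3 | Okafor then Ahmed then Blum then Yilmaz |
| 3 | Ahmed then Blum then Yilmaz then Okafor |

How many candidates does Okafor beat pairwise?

3

Okafor against each rival (33 voters):
Okafor vs Yilmaz: Okafor wins 28–5.
Okafor vs Ahmed: Okafor, 30–3.
Okafor vs Blum: Okafor, 22–11.
Okafor beats Yilmaz, Ahmed, Blum — 3 pairwise wins.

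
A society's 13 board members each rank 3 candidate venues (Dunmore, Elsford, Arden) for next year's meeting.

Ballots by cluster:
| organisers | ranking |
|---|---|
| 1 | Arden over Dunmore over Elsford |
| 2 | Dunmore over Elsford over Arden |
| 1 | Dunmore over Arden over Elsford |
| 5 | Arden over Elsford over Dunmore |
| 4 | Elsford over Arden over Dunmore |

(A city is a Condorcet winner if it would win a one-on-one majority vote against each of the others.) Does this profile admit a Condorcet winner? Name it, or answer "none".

Arden

Head-to-head results (13 organisers):
Dunmore vs Elsford: Elsford wins 9–4.
Dunmore vs Arden: Arden, 10–3.
Elsford vs Arden: Arden, 7–6.
Arden wins every pairwise contest, so Arden is the Condorcet winner.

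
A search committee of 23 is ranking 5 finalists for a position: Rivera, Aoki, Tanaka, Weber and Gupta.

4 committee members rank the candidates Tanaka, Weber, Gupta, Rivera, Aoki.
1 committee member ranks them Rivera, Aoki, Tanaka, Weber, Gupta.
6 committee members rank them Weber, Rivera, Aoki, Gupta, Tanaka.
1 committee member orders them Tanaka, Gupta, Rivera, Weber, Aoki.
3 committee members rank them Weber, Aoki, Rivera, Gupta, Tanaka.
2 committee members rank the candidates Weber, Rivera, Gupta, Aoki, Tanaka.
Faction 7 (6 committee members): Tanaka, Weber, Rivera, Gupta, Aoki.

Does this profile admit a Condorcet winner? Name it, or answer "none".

Check each pair by majority over 23 ballots:
Rivera vs Aoki: Rivera is ranked higher on 4+1+6+1+2+6 = 20 ballots, Aoki on 3. Rivera wins 20–3.
Rivera vs Tanaka: Rivera, 12–11.
Rivera vs Weber: Rivera preferred on 1+1 = 2 ballots; Weber wins 21–2.
Rivera vs Gupta: Rivera preferred on 1+6+3+2+6 = 18 ballots; Rivera wins 18–5.
Aoki vs Tanaka: Aoki preferred on 1+6+3+2 = 12 ballots; Aoki wins 12–11.
Aoki vs Weber: Weber wins 22–1.
Aoki vs Gupta: 10 to 13, Gupta.
Tanaka vs Weber: Tanaka, 12–11.
Tanaka vs Gupta: Tanaka is ranked higher on 4+1+1+6 = 12 ballots, Gupta on 11. Tanaka wins 12–11.
Weber vs Gupta: 4+1+6+3+2+6 = 22 for Weber, 1 for Gupta — Weber by 22–1.
Each candidate drops at least one matchup (Rivera loses to Weber; Aoki loses to Rivera; Tanaka loses to Rivera; Weber loses to Tanaka; Gupta loses to Rivera); the cycle Rivera beats Tanaka beats Weber beats Rivera rules out a Condorcet winner.

none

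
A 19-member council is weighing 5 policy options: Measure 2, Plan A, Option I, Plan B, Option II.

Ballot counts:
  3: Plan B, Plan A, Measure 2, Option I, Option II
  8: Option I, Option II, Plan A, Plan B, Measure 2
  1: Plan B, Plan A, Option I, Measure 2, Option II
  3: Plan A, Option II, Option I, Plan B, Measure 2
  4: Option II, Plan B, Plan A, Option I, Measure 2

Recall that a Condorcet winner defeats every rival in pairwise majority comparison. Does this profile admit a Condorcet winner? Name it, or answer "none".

none

Head-to-head results (19 council members):
Measure 2 vs Plan A: Measure 2 preferred on 0 ballots; Plan A wins 19–0.
Measure 2 vs Option I: 3 to 16, Option I.
Measure 2 vs Plan B: Measure 2 is ranked higher on 0 ballots, Plan B on 19. Plan B wins 19–0.
Measure 2 vs Option II: 4 to 15, Option II.
Plan A vs Option I: Plan A preferred on 3+1+3+4 = 11 ballots; Plan A wins 11–8.
Plan A vs Plan B: 11 to 8, Plan A.
Plan A vs Option II: 3+1+3 = 7 for Plan A, 12 for Option II — Option II by 12–7.
Option I vs Plan B: Option I preferred on 8+3 = 11 ballots; Option I wins 11–8.
Option I vs Option II: 12 to 7, Option I.
Plan B vs Option II: Plan B preferred on 3+1 = 4 ballots; Option II wins 15–4.
Every option loses at least once (Measure 2 loses to Plan A; Plan A loses to Option II; Option I loses to Plan A; Plan B loses to Plan A; Option II loses to Option I). The majority relation contains the cycle Plan A → Option I → Option II → Plan A, so there is no Condorcet winner.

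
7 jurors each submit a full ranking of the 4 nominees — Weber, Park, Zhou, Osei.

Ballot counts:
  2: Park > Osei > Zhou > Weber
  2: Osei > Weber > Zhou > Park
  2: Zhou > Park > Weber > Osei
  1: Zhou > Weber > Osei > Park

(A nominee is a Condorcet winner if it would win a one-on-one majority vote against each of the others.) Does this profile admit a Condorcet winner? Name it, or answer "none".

none

Head-to-head results (7 jurors):
Weber vs Park: Weber preferred on 2+1 = 3 ballots; Park wins 4–3.
Weber vs Zhou: Weber is ranked higher on 2 ballots, Zhou on 5. Zhou wins 5–2.
Weber vs Osei: Weber preferred on 2+1 = 3 ballots; Osei wins 4–3.
Park vs Zhou: 2 to 5, Zhou.
Park vs Osei: 2+2 = 4 for Park, 3 for Osei — Park by 4–3.
Zhou vs Osei: 2+1 = 3 for Zhou, 4 for Osei — Osei by 4–3.
No nominee is unbeaten: Weber loses to Park; Park loses to Zhou; Zhou loses to Osei; Osei loses to Park. In particular Park → Osei → Zhou → Park is a majority cycle — no Condorcet winner exists.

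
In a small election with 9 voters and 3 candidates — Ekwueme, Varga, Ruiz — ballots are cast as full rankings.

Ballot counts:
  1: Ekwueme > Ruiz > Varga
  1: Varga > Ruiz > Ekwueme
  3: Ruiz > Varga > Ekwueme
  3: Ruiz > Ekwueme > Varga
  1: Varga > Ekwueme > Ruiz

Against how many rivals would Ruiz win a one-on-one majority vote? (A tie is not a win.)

2

Ruiz against each rival (9 voters):
Ruiz vs Ekwueme: 7 to 2, Ruiz.
Ruiz vs Varga: Ruiz wins 7–2.
Ruiz beats Ekwueme, Varga — 2 pairwise wins.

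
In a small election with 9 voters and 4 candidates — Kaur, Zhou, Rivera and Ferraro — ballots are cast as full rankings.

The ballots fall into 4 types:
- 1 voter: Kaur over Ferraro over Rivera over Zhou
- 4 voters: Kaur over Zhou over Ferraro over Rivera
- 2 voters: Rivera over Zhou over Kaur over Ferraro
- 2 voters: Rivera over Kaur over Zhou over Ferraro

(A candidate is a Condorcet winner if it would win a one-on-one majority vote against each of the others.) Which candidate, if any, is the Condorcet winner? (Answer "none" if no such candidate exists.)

Kaur

Head-to-head results (9 voters):
Kaur vs Zhou: 7 to 2, Kaur.
Kaur vs Rivera: Kaur preferred on 1+4 = 5 ballots; Kaur wins 5–4.
Kaur vs Ferraro: 9 to 0, Kaur.
Zhou vs Rivera: 4 for Zhou, 5 for Rivera — Rivera by 5–4.
Zhou vs Ferraro: Zhou preferred on 4+2+2 = 8 ballots; Zhou wins 8–1.
Rivera vs Ferraro: 2+2 = 4 for Rivera, 5 for Ferraro — Ferraro by 5–4.
Kaur wins every pairwise contest, so Kaur is the Condorcet winner.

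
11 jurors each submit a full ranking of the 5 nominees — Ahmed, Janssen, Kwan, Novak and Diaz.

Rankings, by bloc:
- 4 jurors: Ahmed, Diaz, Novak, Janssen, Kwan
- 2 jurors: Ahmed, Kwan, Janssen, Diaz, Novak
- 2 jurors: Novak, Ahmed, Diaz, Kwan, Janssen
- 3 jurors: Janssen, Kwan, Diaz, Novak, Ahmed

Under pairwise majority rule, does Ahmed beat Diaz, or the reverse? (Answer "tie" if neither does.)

Ballots ranking Ahmed above Diaz: 4 + 2 + 2 = 8.
Ballots ranking Diaz above Ahmed: 11 − 8 = 3.
Ahmed wins the head-to-head 8–3.

Ahmed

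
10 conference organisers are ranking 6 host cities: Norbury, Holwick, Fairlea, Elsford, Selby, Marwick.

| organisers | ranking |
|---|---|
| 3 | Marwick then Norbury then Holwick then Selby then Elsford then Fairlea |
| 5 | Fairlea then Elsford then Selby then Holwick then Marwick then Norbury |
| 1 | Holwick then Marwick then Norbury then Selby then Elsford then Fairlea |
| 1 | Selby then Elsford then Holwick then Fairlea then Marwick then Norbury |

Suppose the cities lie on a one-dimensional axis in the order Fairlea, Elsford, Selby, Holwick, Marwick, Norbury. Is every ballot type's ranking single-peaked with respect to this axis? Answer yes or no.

Axis positions: Fairlea=1, Elsford=2, Selby=3, Holwick=4, Marwick=5, Norbury=6.
Ballot type 1 (peak Marwick at position 5): ranking walks positions 5-6-4-3-2-1, expanding outward from the peak — single-peaked.
Ballot type 2 (peak Fairlea at position 1): ranking walks positions 1-2-3-4-5-6, expanding outward from the peak — single-peaked.
Ballot type 3 (peak Holwick at position 4): ranking walks positions 4-5-6-3-2-1, expanding outward from the peak — single-peaked.
Ballot type 4 (peak Selby at position 3): ranking walks positions 3-2-4-1-5-6, expanding outward from the peak — single-peaked.
Every ranking is single-peaked on this axis.

yes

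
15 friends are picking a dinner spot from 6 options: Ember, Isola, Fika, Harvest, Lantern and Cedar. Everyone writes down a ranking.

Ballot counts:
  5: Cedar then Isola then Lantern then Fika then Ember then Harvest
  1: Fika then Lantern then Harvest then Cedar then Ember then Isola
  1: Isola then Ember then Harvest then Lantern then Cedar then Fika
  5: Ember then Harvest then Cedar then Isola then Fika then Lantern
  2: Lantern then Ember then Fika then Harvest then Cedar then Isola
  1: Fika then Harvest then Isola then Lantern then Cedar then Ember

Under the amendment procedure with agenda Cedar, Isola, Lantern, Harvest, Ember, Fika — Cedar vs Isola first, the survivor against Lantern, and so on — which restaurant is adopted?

Ember

Round 1: Cedar vs Isola — 13–2, Cedar advances.
Round 2: Cedar vs Lantern — 10–5, Cedar advances.
Round 3: Cedar vs Harvest — 5–10, Harvest advances.
Round 4: Harvest vs Ember — 2–13, Ember advances.
Round 5: Ember vs Fika — 8–7, Ember advances.
The agenda winner is Ember.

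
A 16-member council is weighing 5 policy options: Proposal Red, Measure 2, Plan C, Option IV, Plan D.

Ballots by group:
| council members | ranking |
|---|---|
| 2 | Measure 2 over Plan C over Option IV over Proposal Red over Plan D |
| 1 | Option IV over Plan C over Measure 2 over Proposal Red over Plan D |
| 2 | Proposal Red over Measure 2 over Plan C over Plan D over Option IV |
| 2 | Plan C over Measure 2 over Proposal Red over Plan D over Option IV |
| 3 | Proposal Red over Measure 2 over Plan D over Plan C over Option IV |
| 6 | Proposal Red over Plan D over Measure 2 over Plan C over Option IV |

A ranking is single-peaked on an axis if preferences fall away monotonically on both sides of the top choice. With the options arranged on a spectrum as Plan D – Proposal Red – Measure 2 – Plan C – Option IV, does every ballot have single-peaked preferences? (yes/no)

Axis positions: Plan D=1, Proposal Red=2, Measure 2=3, Plan C=4, Option IV=5.
Group 1 (peak Measure 2 at position 3): ranking walks positions 3-4-5-2-1, expanding outward from the peak — single-peaked.
Group 2 (peak Option IV at position 5): ranking walks positions 5-4-3-2-1, expanding outward from the peak — single-peaked.
Group 3 (peak Proposal Red at position 2): ranking walks positions 2-3-4-1-5, expanding outward from the peak — single-peaked.
Group 4 (peak Plan C at position 4): ranking walks positions 4-3-2-1-5, expanding outward from the peak — single-peaked.
Group 5 (peak Proposal Red at position 2): ranking walks positions 2-3-1-4-5, expanding outward from the peak — single-peaked.
Group 6 (peak Proposal Red at position 2): ranking walks positions 2-1-3-4-5, expanding outward from the peak — single-peaked.
Every ranking is single-peaked on this axis.

yes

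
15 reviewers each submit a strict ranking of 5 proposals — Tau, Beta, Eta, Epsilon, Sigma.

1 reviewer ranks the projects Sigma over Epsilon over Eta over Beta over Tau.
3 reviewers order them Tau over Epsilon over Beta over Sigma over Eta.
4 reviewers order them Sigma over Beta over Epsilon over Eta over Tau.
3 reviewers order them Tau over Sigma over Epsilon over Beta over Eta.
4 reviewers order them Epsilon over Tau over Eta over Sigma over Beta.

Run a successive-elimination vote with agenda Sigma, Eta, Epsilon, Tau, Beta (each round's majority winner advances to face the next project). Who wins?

Round 1: Sigma vs Eta — 11–4, Sigma advances.
Round 2: Sigma vs Epsilon — 8–7, Sigma advances.
Round 3: Sigma vs Tau — 5–10, Tau advances.
Round 4: Tau vs Beta — 10–5, Tau advances.
The agenda winner is Tau.

Tau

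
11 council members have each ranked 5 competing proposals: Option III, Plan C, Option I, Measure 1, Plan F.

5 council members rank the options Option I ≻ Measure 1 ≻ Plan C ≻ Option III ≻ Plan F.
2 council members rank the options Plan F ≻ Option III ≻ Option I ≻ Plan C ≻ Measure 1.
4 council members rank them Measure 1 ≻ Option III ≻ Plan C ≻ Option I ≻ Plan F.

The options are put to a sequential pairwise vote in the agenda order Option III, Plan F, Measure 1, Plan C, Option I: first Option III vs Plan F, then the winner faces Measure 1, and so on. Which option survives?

Option I

Round 1: Option III vs Plan F — 9–2, Option III advances.
Round 2: Option III vs Measure 1 — 2–9, Measure 1 advances.
Round 3: Measure 1 vs Plan C — 9–2, Measure 1 advances.
Round 4: Measure 1 vs Option I — 4–7, Option I advances.
Option I survives the agenda.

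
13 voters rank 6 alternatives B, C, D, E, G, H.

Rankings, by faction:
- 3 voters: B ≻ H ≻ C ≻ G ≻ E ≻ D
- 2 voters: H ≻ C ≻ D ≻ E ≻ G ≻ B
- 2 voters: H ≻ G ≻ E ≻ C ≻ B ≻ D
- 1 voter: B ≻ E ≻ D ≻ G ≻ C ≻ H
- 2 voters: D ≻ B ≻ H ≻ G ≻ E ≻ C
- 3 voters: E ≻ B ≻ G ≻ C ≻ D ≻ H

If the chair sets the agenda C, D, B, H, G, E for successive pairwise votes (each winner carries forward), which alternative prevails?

Round 1: C vs D — 10–3, C advances.
Round 2: C vs B — 4–9, B advances.
Round 3: B vs H — 9–4, B advances.
Round 4: B vs G — 9–4, B advances.
Round 5: B vs E — 6–7, E advances.
The agenda winner is E.

E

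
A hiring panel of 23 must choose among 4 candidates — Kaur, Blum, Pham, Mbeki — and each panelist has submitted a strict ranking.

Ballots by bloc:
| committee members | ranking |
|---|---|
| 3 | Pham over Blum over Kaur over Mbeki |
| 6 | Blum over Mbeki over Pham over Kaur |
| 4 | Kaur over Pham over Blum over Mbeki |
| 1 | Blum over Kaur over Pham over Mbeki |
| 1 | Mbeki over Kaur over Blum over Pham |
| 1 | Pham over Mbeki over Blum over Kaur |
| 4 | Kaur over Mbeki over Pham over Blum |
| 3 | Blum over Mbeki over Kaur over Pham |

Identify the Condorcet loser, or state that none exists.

Head-to-head results (23 committee members):
Kaur vs Blum: Blum wins 14–9.
Kaur vs Pham: Kaur is ranked higher on 4+1+1+4+3 = 13 ballots, Pham on 10. Kaur wins 13–10.
Kaur vs Mbeki: Kaur wins 12–11.
Blum vs Pham: Blum is ranked higher on 6+1+1+3 = 11 ballots, Pham on 12. Pham wins 12–11.
Blum–Mbeki: Blum 17–6.
Pham vs Mbeki: Mbeki, 14–9.
No candidate is winless: Kaur beats Pham; Blum beats Kaur; Pham beats Blum; Mbeki beats Pham. There is no Condorcet loser.

none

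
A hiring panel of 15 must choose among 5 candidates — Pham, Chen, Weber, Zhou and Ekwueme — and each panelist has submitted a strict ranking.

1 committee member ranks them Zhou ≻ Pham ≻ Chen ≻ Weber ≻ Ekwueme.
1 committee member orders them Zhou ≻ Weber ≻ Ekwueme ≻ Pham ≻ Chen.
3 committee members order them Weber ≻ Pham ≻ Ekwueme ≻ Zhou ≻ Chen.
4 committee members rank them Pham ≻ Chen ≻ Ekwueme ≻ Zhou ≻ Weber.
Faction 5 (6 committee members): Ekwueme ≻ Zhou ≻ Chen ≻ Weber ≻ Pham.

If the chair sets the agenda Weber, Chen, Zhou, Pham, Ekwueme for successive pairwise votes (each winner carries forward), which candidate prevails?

Round 1: Weber vs Chen — 4–11, Chen advances.
Round 2: Chen vs Zhou — 4–11, Zhou advances.
Round 3: Zhou vs Pham — 8–7, Zhou advances.
Round 4: Zhou vs Ekwueme — 2–13, Ekwueme advances.
The agenda winner is Ekwueme.

Ekwueme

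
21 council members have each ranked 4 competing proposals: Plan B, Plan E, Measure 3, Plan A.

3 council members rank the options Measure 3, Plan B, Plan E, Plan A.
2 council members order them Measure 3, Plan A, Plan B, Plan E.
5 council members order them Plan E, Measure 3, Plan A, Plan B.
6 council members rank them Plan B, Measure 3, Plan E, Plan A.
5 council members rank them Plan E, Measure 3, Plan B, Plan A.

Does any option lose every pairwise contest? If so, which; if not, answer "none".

Pairwise majorities:
Plan B vs Plan E: Plan B wins 11–10.
Plan B vs Measure 3: Measure 3 wins 15–6.
Plan B vs Plan A: Plan B preferred on 3+6+5 = 14 ballots; Plan B wins 14–7.
Plan E vs Measure 3: Measure 3 wins 11–10.
Plan E vs Plan A: Plan E, 19–2.
Measure 3 vs Plan A: 3+2+5+6+5 = 21 for Measure 3, 0 for Plan A — Measure 3 by 21–0.
Only Plan A has no wins; Plan A is the Condorcet loser.

Plan A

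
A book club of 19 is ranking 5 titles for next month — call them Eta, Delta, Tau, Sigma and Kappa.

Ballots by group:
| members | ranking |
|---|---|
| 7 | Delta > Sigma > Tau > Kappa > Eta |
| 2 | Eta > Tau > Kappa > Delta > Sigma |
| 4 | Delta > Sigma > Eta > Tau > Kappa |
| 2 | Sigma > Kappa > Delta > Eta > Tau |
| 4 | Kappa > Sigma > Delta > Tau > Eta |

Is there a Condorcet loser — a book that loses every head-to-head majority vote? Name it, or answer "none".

Eta

Pairwise majorities:
Eta vs Delta: Eta is ranked higher on 2 ballots, Delta on 17. Delta wins 17–2.
Eta vs Tau: 2+4+2 = 8 for Eta, 11 for Tau — Tau by 11–8.
Eta vs Sigma: 2 for Eta, 17 for Sigma — Sigma by 17–2.
Eta vs Kappa: 6 to 13, Kappa.
Delta vs Tau: Delta, 17–2.
Delta–Sigma: Delta 13–6.
Delta vs Kappa: 11 to 8, Delta.
Tau vs Sigma: 2 for Tau, 17 for Sigma — Sigma by 17–2.
Tau vs Kappa: 7+2+4 = 13 for Tau, 6 for Kappa — Tau by 13–6.
Sigma vs Kappa: Sigma, 13–6.
Only Eta has no wins; Eta is the Condorcet loser.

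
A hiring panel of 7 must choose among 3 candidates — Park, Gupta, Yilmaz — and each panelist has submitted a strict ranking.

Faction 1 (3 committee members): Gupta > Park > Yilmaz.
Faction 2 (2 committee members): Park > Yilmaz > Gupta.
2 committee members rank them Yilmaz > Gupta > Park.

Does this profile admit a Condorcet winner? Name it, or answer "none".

none

Check each pair by majority over 7 ballots:
Park vs Gupta: Gupta wins 5–2.
Park vs Yilmaz: Park wins 5–2.
Gupta vs Yilmaz: Yilmaz, 4–3.
Every candidate loses at least once (Park loses to Gupta; Gupta loses to Yilmaz; Yilmaz loses to Park). The majority relation contains the cycle Park → Yilmaz → Gupta → Park, so there is no Condorcet winner.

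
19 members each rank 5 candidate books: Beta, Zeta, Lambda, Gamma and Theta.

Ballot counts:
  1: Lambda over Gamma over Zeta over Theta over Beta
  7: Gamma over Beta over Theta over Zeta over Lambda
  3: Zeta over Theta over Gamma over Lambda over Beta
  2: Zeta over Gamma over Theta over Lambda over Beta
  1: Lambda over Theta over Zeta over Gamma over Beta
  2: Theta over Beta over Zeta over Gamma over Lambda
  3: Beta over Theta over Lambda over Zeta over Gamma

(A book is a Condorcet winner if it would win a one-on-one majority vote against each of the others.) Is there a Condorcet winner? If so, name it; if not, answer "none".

none

Head-to-head results (19 members):
Beta vs Zeta: Beta preferred on 7+2+3 = 12 ballots; Beta wins 12–7.
Beta vs Lambda: Beta preferred on 7+2+3 = 12 ballots; Beta wins 12–7.
Beta vs Gamma: 2+3 = 5 for Beta, 14 for Gamma — Gamma by 14–5.
Beta vs Theta: Beta preferred on 7+3 = 10 ballots; Beta wins 10–9.
Zeta vs Lambda: 14 to 5, Zeta.
Zeta vs Gamma: 11 to 8, Zeta.
Zeta vs Theta: 1+3+2 = 6 for Zeta, 13 for Theta — Theta by 13–6.
Lambda vs Gamma: Lambda is ranked higher on 1+1+3 = 5 ballots, Gamma on 14. Gamma wins 14–5.
Lambda vs Theta: 2 to 17, Theta.
Gamma vs Theta: Gamma preferred on 1+7+2 = 10 ballots; Gamma wins 10–9.
Each book drops at least one matchup (Beta loses to Gamma; Zeta loses to Beta; Lambda loses to Beta; Gamma loses to Zeta; Theta loses to Beta); the cycle Beta → Zeta → Gamma → Beta rules out a Condorcet winner.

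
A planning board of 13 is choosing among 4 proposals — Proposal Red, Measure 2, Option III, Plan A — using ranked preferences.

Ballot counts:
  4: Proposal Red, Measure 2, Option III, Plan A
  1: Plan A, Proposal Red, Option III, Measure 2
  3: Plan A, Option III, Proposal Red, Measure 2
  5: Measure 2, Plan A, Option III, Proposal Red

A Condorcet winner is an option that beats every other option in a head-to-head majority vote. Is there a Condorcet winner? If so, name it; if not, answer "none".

Pairwise majorities:
Proposal Red vs Measure 2: 8 to 5, Proposal Red.
Proposal Red vs Option III: 4+1 = 5 for Proposal Red, 8 for Option III — Option III by 8–5.
Proposal Red vs Plan A: 4 for Proposal Red, 9 for Plan A — Plan A by 9–4.
Measure 2 vs Option III: Measure 2 preferred on 4+5 = 9 ballots; Measure 2 wins 9–4.
Measure 2 vs Plan A: Measure 2 is ranked higher on 4+5 = 9 ballots, Plan A on 4. Measure 2 wins 9–4.
Option III vs Plan A: Plan A, 9–4.
Every option loses at least once (Proposal Red loses to Option III; Measure 2 loses to Proposal Red; Option III loses to Measure 2; Plan A loses to Measure 2). The majority relation contains the cycle Proposal Red → Measure 2 → Option III → Proposal Red, so there is no Condorcet winner.

none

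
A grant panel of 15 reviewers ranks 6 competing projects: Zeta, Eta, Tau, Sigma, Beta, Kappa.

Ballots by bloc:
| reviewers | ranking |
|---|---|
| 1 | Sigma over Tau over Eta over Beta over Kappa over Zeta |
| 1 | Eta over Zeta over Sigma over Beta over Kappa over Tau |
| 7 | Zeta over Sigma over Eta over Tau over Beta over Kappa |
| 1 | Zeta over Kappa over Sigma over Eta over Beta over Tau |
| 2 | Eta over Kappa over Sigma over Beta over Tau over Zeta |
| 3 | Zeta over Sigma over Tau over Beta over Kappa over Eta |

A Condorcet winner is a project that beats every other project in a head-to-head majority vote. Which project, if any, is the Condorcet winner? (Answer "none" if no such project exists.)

Zeta

Pairwise majorities:
Zeta vs Eta: Zeta preferred on 7+1+3 = 11 ballots; Zeta wins 11–4.
Zeta vs Tau: 1+7+1+3 = 12 for Zeta, 3 for Tau — Zeta by 12–3.
Zeta vs Sigma: Zeta wins 12–3.
Zeta vs Beta: Zeta wins 12–3.
Zeta vs Kappa: Zeta, 12–3.
Eta vs Tau: 1+7+1+2 = 11 for Eta, 4 for Tau — Eta by 11–4.
Eta vs Sigma: Eta preferred on 1+2 = 3 ballots; Sigma wins 12–3.
Eta vs Beta: Eta is ranked higher on 1+1+7+1+2 = 12 ballots, Beta on 3. Eta wins 12–3.
Eta vs Kappa: Eta wins 11–4.
Tau vs Sigma: Sigma wins 15–0.
Tau vs Beta: 11 to 4, Tau.
Tau vs Kappa: Tau, 11–4.
Sigma vs Beta: 1+1+7+1+2+3 = 15 for Sigma, 0 for Beta — Sigma by 15–0.
Sigma vs Kappa: Sigma preferred on 1+1+7+3 = 12 ballots; Sigma wins 12–3.
Beta vs Kappa: 12 to 3, Beta.
Zeta defeats every rival head-to-head and is the Condorcet winner.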